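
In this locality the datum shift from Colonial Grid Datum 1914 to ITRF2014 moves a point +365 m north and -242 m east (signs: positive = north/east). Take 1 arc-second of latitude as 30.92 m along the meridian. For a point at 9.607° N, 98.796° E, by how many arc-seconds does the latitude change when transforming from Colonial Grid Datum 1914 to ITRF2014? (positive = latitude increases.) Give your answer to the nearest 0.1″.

1″ of latitude = 30.92 m, so Δφ = 365.0 / 30.92 = 11.805″.

Δφ = 11.8″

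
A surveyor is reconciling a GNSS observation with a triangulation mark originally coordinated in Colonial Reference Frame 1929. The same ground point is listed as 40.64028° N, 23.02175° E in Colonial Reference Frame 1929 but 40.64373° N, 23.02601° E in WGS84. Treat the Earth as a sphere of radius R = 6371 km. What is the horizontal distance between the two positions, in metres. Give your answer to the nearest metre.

526 m

Δφ = 40.64373° − 40.64028° = +0.00345°; Δλ = 23.02601° − 23.02175° = +0.00426°.
1° along a meridian = πR/180 = 111195 m.
ΔN = Δφ × 111195 = 383.6 m; ΔE = Δλ × 111195 × cos(40.64028°) = +0.00426 × 111195 × 0.758814 = 359.4 m.
Distance = √(ΔE² + ΔN²) = √(359.4² + 383.6²) = 525.7 m.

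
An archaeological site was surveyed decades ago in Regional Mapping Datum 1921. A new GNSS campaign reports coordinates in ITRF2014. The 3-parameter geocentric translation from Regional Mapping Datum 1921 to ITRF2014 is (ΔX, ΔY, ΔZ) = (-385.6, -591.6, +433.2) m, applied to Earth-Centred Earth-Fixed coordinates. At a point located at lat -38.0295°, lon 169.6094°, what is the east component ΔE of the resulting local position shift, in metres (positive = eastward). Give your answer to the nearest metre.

ΔE = 651 m

At φ = -38.0295°, λ = 169.6094°: sin φ = -0.616067, cos φ = 0.787694, sin λ = 0.180358, cos λ = -0.983601.
ΔE = −sin λ·ΔX + cos λ·ΔY = −(0.180358)·(-385.6) + (-0.983601)·(-591.6) = 651.44 m.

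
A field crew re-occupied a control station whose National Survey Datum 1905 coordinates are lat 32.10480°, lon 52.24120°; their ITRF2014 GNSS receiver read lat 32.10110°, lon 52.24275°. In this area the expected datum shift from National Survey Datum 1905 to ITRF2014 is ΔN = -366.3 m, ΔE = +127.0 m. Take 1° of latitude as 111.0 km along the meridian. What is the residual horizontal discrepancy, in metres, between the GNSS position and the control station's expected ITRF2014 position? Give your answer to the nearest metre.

48 m

Observed coordinate differences: Δφ = -0.00370°, Δλ = +0.00155°.
Converting to metres (1° lat = 111000 m, cos φ = 0.847077): observed ΔN = -410.7 m, observed ΔE = 145.7 m.
Subtracting the expected shift leaves a residual of -410.7 − (-366.3) = -44.4 m north and 145.7 − (127.0) = 18.7 m east.
Residual distance = √((-44.4)² + 18.7²) = 48.2 m.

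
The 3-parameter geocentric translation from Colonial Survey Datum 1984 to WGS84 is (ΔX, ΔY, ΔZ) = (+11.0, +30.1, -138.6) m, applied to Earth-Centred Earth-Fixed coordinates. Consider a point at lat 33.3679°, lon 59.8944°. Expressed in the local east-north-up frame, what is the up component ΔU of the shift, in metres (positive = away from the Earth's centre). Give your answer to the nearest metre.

At φ = 33.3679°, λ = 59.8944°: sin φ = 0.550013, cos φ = 0.835156, sin λ = 0.865102, cos λ = 0.501595.
ΔU = cos φ cos λ·ΔX + cos φ sin λ·ΔY + sin φ·ΔZ = (0.835156)(0.501595)(11.0) + (0.835156)(0.865102)(30.1) + (0.550013)(-138.6) = -49.88 m.

ΔU = -50 m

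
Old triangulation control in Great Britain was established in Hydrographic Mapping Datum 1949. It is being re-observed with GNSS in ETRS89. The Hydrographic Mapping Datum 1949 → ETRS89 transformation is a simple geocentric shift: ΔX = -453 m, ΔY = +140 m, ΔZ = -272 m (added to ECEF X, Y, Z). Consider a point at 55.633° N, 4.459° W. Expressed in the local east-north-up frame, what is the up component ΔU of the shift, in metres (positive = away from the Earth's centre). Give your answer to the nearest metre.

At φ = 55.633°, λ = -4.459°: sin φ = 0.825439, cos φ = 0.564492, sin λ = -0.077746, cos λ = 0.996973.
ΔU = cos φ cos λ·ΔX + cos φ sin λ·ΔY + sin φ·ΔZ = (0.564492)(0.996973)(-453) + (0.564492)(-0.077746)(140) + (0.825439)(-272) = -485.60 m.

ΔU = -486 m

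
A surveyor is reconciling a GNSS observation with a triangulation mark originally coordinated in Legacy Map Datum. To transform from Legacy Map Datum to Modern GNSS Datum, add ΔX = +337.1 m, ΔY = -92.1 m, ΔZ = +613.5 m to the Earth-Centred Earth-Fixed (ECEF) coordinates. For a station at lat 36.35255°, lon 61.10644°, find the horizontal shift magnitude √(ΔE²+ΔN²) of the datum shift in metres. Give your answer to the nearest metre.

560 m

At φ = 36.35255°, λ = 61.10644°: sin φ = 0.592752, cos φ = 0.805385, sin λ = 0.875519, cos λ = 0.483184.
ΔE = −sin λ·ΔX + cos λ·ΔY = −(0.875519)·(337.1) + (0.483184)·(-92.1) = -339.64 m.
ΔN = −sin φ cos λ·ΔX − sin φ sin λ·ΔY + cos φ·ΔZ = −(0.592752)(0.483184)(337.1) − (0.592752)(0.875519)(-92.1) + (0.805385)(613.5) = 445.35 m.
Horizontal magnitude = √(ΔE² + ΔN²) = √((-339.64)² + 445.35²) = 560.08 m.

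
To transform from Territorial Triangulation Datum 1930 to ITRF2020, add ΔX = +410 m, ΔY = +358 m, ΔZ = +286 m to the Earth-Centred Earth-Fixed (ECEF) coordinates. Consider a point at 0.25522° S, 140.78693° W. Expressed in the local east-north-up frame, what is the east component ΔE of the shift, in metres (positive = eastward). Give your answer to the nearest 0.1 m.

ΔE = -18.2 m

At φ = -0.25522°, λ = -140.78693°: sin φ = -0.004454, cos φ = 0.999990, sin λ = -0.632206, cos λ = -0.774800.
ΔE = −sin λ·ΔX + cos λ·ΔY = −(-0.632206)·(410) + (-0.774800)·(358) = -18.17 m.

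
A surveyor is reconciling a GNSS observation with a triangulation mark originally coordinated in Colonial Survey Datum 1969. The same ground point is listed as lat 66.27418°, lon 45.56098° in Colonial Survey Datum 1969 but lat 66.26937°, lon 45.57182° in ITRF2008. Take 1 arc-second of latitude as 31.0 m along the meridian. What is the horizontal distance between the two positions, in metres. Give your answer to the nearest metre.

725 m

Δφ = 66.26937° − 66.27418° = -0.00481°; Δλ = 45.57182° − 45.56098° = +0.01084°.
1° of latitude = 3600 × 31.00 = 111600 m.
ΔN = Δφ × 111600 = -536.8 m; ΔE = Δλ × 111600 × cos(66.27418°) = +0.01084 × 111600 × 0.402360 = 486.8 m.
Distance = √(ΔE² + ΔN²) = √(486.8² + (-536.8)²) = 724.6 m.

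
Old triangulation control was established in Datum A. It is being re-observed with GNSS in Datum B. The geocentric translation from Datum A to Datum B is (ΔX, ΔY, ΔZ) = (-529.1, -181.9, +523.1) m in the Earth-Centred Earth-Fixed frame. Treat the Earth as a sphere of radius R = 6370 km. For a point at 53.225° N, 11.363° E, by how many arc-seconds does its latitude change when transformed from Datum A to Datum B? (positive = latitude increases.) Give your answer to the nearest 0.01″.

Δφ = 24.52″

sin φ = 0.800993, cos φ = 0.598674, sin λ = 0.197024, cos λ = 0.980399.
North component: ΔN = −sin φ cos λ·ΔX − sin φ sin λ·ΔY + cos φ·ΔZ = −(0.800993)(0.980399)(-529.1) − (0.800993)(0.197024)(-181.9) + (0.598674)(523.1) = 757.37 m.
1° of latitude spans πR/180 = 111177 m, so Δφ = 757.37 / 111177 × 3600 = 24.524″.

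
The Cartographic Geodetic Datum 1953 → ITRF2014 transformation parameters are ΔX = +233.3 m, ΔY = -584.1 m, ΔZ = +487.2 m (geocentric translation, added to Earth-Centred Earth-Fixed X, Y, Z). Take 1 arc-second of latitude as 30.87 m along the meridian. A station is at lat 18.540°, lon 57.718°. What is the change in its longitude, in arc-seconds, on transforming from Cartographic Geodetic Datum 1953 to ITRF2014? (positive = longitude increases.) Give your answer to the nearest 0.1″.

sin φ = 0.317967, cos φ = 0.948102, sin λ = 0.845430, cos λ = 0.534087.
East component: ΔE = −sin λ·ΔX + cos λ·ΔY = −(0.845430)(233.3) + (0.534087)(-584.1) = -509.20 m.
1° of latitude spans 3600 × 30.87 = 111132 m; at latitude φ, 1° of longitude spans that × cos φ = 105364.5 m, so Δλ = -509.20 / 105364.5 × 3600 = -17.398″.

Δλ = -17.4″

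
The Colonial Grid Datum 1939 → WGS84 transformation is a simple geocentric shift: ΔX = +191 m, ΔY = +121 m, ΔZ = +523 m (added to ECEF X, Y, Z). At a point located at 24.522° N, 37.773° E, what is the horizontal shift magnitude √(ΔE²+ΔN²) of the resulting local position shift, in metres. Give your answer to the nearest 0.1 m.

383.0 m

At φ = 24.522°, λ = 37.773°: sin φ = 0.415043, cos φ = 0.909802, sin λ = 0.612535, cos λ = 0.790444.
ΔE = −sin λ·ΔX + cos λ·ΔY = −(0.612535)·(191) + (0.790444)·(121) = -21.35 m.
ΔN = −sin φ cos λ·ΔX − sin φ sin λ·ΔY + cos φ·ΔZ = −(0.415043)(0.790444)(191) − (0.415043)(0.612535)(121) + (0.909802)(523) = 382.40 m.
Horizontal magnitude = √(ΔE² + ΔN²) = √((-21.35)² + 382.40²) = 383.00 m.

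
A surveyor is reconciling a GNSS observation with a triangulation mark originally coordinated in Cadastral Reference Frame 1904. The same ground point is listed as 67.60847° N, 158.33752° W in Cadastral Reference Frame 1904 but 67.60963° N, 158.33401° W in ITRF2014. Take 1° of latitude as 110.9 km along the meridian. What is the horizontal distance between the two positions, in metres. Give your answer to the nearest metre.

Δφ = 67.60963° − 67.60847° = +0.00116°; Δλ = -158.33401° − -158.33752° = +0.00351°.
ΔN = Δφ × 110900 = 128.6 m; ΔE = Δλ × 110900 × cos(67.60847°) = +0.00351 × 110900 × 0.380934 = 148.3 m.
Distance = √(ΔE² + ΔN²) = √(148.3² + 128.6²) = 196.3 m.

196 m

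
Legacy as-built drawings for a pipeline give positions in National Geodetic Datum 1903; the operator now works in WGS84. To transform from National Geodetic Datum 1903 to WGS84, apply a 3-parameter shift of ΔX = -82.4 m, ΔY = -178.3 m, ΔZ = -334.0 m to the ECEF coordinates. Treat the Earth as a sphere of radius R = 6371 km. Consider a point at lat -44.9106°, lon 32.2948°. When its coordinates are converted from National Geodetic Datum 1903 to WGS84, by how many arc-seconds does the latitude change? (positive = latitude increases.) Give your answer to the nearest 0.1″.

Δφ = -11.4″

sin φ = -0.706003, cos φ = 0.708209, sin λ = 0.534276, cos λ = 0.845310.
North component: ΔN = −sin φ cos λ·ΔX − sin φ sin λ·ΔY + cos φ·ΔZ = −(-0.706003)(0.845310)(-82.4) − (-0.706003)(0.534276)(-178.3) + (0.708209)(-334.0) = -352.97 m.
1° of latitude spans πR/180 = 111195 m, so Δφ = -352.97 / 111195 × 3600 = -11.428″.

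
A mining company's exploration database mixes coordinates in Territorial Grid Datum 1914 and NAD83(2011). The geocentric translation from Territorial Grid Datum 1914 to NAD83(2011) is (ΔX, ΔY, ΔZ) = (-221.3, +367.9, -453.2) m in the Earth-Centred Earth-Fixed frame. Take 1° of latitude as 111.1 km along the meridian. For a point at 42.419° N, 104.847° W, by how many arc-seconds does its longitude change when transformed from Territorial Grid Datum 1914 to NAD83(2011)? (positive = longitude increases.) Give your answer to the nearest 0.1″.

Δλ = -13.5″

sin φ = 0.674547, cos φ = 0.738232, sin λ = -0.966614, cos λ = -0.256239.
East component: ΔE = −sin λ·ΔX + cos λ·ΔY = −(-0.966614)(-221.3) + (-0.256239)(367.9) = -308.18 m.
1° of latitude spans 111100 m; at latitude φ, 1° of longitude spans that × cos φ = 82017.5 m, so Δλ = -308.18 / 82017.5 × 3600 = -13.527″.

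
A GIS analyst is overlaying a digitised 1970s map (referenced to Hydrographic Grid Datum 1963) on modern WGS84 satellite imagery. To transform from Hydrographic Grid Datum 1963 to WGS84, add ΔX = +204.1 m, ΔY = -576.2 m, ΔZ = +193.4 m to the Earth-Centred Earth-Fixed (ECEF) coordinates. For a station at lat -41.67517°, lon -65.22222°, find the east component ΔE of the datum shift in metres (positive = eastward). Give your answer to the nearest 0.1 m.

ΔE = -56.2 m

The local east axis at (φ, λ) is (−sin λ, cos λ, 0), so ΔE = −sin(-65.22222°)·204.1 + cos(-65.22222°)·(-576.2) = -56.17 m.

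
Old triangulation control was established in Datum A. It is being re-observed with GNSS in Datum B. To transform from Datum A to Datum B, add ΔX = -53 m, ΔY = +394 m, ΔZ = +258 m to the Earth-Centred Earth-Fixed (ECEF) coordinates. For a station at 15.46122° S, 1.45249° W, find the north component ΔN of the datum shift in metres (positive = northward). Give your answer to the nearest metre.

ΔN = 232 m

At φ = -15.46122°, λ = -1.45249°: sin φ = -0.266586, cos φ = 0.963811, sin λ = -0.025348, cos λ = 0.999679.
ΔN = −sin φ cos λ·ΔX − sin φ sin λ·ΔY + cos φ·ΔZ = −(-0.266586)(0.999679)(-53) − (-0.266586)(-0.025348)(394) + (0.963811)(258) = 231.88 m.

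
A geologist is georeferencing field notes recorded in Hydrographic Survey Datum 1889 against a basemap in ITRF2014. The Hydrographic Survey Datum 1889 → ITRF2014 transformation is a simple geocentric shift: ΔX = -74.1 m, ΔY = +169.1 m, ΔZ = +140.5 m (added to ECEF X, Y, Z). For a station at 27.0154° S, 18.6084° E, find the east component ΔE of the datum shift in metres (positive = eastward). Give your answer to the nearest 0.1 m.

ΔE = 183.9 m

The local east axis at (φ, λ) is (−sin λ, cos λ, 0), so ΔE = −sin(18.6084°)·(-74.1) + cos(18.6084°)·169.1 = 183.90 m.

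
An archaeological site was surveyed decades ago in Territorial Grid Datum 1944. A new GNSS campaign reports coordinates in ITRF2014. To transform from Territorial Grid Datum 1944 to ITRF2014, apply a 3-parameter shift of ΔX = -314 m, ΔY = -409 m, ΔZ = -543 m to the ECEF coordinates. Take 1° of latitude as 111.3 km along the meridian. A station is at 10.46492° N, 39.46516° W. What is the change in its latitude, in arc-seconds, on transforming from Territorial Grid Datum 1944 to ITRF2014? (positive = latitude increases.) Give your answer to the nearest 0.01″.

Δφ = -17.37″

sin φ = 0.181633, cos φ = 0.983366, sin λ = -0.635609, cos λ = 0.772011.
North component: ΔN = −sin φ cos λ·ΔX − sin φ sin λ·ΔY + cos φ·ΔZ = −(0.181633)(0.772011)(-314) − (0.181633)(-0.635609)(-409) + (0.983366)(-543) = -537.16 m.
1° of latitude spans 111300 m, so Δφ = -537.16 / 111300 × 3600 = -17.374″.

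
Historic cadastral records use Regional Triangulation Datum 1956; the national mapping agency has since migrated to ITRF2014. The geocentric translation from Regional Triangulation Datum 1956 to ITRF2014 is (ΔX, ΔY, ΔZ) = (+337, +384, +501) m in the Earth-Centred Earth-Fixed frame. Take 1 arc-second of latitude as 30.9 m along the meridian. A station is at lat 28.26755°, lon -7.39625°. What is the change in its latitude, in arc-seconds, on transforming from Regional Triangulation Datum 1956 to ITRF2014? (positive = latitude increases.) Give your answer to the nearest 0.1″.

Δφ = 9.9″

sin φ = 0.473589, cos φ = 0.880746, sin λ = -0.128731, cos λ = 0.991680.
North component: ΔN = −sin φ cos λ·ΔX − sin φ sin λ·ΔY + cos φ·ΔZ = −(0.473589)(0.991680)(337) − (0.473589)(-0.128731)(384) + (0.880746)(501) = 306.39 m.
1° of latitude spans 3600 × 30.90 = 111240 m, so Δφ = 306.39 / 111240 × 3600 = 9.916″.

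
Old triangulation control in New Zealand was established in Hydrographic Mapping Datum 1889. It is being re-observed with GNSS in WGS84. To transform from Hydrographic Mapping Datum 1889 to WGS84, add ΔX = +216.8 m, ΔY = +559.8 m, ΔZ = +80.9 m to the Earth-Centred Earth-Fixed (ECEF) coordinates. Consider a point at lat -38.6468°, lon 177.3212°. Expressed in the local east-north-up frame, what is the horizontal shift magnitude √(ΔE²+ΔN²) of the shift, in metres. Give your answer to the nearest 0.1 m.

The local east axis at (φ, λ) is (−sin λ, cos λ, 0), so ΔE = −sin(177.3212°)·216.8 + cos(177.3212°)·559.8 = -569.32 m.
The local north axis is (−sin φ cos λ, −sin φ sin λ, cos φ), giving ΔN = -135.247 + 16.339 + 63.184 = -55.72 m.
Horizontal magnitude = √(ΔE² + ΔN²) = √((-569.32)² + (-55.72)²) = 572.04 m.

572.0 m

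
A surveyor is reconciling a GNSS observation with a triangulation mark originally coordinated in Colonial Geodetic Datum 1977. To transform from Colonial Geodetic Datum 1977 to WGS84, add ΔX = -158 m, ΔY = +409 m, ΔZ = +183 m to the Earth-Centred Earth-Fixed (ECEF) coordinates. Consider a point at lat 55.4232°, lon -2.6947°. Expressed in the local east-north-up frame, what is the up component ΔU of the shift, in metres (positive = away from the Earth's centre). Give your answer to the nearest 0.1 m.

The local up (radial) axis is (cos φ cos λ, cos φ sin λ, sin φ), giving ΔU = -89.567 − 10.913 + 150.676 = 50.20 m.

ΔU = 50.2 m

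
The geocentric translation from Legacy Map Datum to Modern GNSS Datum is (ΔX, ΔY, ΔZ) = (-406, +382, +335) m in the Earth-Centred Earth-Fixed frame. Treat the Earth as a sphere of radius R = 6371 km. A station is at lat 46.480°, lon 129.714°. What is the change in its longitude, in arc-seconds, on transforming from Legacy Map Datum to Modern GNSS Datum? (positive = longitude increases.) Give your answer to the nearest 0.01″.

sin φ = 0.725134, cos φ = 0.688608, sin λ = 0.769243, cos λ = -0.638956.
East component: ΔE = −sin λ·ΔX + cos λ·ΔY = −(0.769243)(-406) + (-0.638956)(382) = 68.23 m.
1° of latitude spans πR/180 = 111195 m; at latitude φ, 1° of longitude spans that × cos φ = 76569.7 m, so Δλ = 68.23 / 76569.7 × 3600 = 3.208″.

Δλ = 3.21″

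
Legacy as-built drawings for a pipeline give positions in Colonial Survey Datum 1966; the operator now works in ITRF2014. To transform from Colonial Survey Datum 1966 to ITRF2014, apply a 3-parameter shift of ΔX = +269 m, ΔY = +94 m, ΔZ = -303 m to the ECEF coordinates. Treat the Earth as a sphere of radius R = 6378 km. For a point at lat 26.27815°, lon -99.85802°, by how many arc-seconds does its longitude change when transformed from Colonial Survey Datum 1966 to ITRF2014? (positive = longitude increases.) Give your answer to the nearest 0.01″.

sin φ = 0.442729, cos φ = 0.896655, sin λ = -0.985235, cos λ = -0.171207.
East component: ΔE = −sin λ·ΔX + cos λ·ΔY = −(-0.985235)(269) + (-0.171207)(94) = 248.93 m.
1° of latitude spans πR/180 = 111317 m; at latitude φ, 1° of longitude spans that × cos φ = 99813.1 m, so Δλ = 248.93 / 99813.1 × 3600 = 8.978″.

Δλ = 8.98″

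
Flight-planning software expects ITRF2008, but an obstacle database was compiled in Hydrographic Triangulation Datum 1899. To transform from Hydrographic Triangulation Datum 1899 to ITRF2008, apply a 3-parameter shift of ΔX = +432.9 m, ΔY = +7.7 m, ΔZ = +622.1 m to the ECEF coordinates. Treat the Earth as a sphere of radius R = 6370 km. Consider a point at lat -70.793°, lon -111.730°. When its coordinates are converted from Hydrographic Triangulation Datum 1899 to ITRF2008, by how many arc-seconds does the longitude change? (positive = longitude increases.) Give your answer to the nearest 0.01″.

Δλ = 39.30″

sin φ = -0.944336, cos φ = 0.328982, sin λ = -0.928939, cos λ = -0.370233.
East component: ΔE = −sin λ·ΔX + cos λ·ΔY = −(-0.928939)(432.9) + (-0.370233)(7.7) = 399.29 m.
1° of latitude spans πR/180 = 111177 m; at latitude φ, 1° of longitude spans that × cos φ = 36575.4 m, so Δλ = 399.29 / 36575.4 × 3600 = 39.301″.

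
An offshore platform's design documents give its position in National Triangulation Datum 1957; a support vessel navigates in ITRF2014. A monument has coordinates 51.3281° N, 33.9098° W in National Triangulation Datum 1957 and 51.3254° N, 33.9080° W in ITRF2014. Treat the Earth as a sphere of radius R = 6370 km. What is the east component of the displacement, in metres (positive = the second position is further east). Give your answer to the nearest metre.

ΔE = 125 m

Δφ = 51.3254° − 51.3281° = -0.0027°; Δλ = -33.9080° − -33.9098° = +0.0018°.
1° along a meridian = πR/180 = 111177 m.
ΔN = Δφ × 111177 = -300.2 m; ΔE = Δλ × 111177 × cos(51.3281°) = +0.0018 × 111177 × 0.624860 = 125.0 m.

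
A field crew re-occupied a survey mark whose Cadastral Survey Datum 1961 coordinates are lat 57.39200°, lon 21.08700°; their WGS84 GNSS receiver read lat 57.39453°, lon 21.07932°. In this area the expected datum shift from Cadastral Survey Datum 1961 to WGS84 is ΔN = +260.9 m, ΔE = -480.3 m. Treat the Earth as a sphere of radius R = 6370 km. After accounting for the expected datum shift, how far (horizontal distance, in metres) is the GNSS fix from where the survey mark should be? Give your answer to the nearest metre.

Observed coordinate differences: Δφ = +0.00253°, Δλ = -0.00768°.
Converting to metres (1° lat = 111177 m, cos φ = 0.538888): observed ΔN = 281.3 m, observed ΔE = -460.1 m.
Subtracting the expected shift leaves a residual of 281.3 − (260.9) = 20.4 m north and -460.1 − (-480.3) = 20.2 m east.
Residual distance = √(20.4² + 20.2²) = 28.7 m.

29 m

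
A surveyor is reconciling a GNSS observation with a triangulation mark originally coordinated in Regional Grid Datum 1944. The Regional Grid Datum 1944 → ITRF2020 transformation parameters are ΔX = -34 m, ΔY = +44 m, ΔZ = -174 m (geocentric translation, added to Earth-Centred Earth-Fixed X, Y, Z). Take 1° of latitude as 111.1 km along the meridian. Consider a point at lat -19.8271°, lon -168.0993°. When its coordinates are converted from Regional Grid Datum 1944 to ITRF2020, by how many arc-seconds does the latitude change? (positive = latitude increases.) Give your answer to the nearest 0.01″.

Δφ = -5.04″

sin φ = -0.339183, cos φ = 0.940720, sin λ = -0.206216, cos λ = -0.978506.
North component: ΔN = −sin φ cos λ·ΔX − sin φ sin λ·ΔY + cos φ·ΔZ = −(-0.339183)(-0.978506)(-34) − (-0.339183)(-0.206216)(44) + (0.940720)(-174) = -155.48 m.
1° of latitude spans 111100 m, so Δφ = -155.48 / 111100 × 3600 = -5.038″.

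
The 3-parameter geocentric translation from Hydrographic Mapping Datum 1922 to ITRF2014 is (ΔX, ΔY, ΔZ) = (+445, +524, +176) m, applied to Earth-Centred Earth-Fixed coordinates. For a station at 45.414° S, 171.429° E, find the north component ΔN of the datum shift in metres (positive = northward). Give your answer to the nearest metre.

At φ = -45.414°, λ = 171.429°: sin φ = -0.712198, cos φ = 0.701979, sin λ = 0.149035, cos λ = -0.988832.
ΔN = −sin φ cos λ·ΔX − sin φ sin λ·ΔY + cos φ·ΔZ = −(-0.712198)(-0.988832)(445) − (-0.712198)(0.149035)(524) + (0.701979)(176) = -134.22 m.

ΔN = -134 m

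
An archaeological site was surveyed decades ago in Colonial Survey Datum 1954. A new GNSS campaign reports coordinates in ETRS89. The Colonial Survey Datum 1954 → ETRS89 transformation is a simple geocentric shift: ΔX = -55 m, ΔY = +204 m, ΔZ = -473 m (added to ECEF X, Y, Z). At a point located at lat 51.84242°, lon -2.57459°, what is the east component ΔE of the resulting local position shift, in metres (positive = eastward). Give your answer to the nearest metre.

At φ = 51.84242°, λ = -2.57459°: sin φ = 0.786315, cos φ = 0.617826, sin λ = -0.044920, cos λ = 0.998991.
ΔE = −sin λ·ΔX + cos λ·ΔY = −(-0.044920)·(-55) + (0.998991)·(204) = 201.32 m.

ΔE = 201 m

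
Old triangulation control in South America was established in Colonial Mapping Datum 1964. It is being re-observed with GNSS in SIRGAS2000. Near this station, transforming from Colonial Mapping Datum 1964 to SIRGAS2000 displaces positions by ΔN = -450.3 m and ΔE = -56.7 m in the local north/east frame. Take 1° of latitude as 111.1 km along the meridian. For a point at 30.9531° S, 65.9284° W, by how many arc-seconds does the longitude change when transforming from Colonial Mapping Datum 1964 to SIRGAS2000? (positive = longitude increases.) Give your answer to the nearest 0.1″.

At latitude -30.9531°, cos φ = 0.857589.
1° of longitude at this latitude = 111.1 × cos φ = 95.28 km, so Δλ = -56.7 / 95278.1 = -0.0005951° = -2.142″.

Δλ = -2.1″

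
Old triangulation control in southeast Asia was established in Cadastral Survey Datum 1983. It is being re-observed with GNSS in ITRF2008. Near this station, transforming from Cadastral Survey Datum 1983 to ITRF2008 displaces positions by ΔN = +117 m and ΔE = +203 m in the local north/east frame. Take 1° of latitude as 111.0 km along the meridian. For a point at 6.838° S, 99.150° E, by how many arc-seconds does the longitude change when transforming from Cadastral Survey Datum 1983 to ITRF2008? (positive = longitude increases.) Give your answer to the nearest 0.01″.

Δλ = 6.63″

At latitude -6.838°, cos φ = 0.992887.
1° of longitude at this latitude = 111.0 × cos φ = 110.21 km, so Δλ = 203.0 / 110210.4 = 0.0018419° = 6.631″.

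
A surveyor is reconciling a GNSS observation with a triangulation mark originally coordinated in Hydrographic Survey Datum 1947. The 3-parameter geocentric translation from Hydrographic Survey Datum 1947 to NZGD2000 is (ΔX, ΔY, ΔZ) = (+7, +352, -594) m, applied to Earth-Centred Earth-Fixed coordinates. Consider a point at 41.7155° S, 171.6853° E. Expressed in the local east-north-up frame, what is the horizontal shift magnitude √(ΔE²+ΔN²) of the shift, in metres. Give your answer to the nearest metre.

The local east axis at (φ, λ) is (−sin λ, cos λ, 0), so ΔE = −sin(171.6853°)·7 + cos(171.6853°)·352 = -349.31 m.
The local north axis is (−sin φ cos λ, −sin φ sin λ, cos φ), giving ΔN = -4.609 + 33.872 − 443.396 = -414.13 m.
Horizontal magnitude = √(ΔE² + ΔN²) = √((-349.31)² + (-414.13)²) = 541.78 m.

542 m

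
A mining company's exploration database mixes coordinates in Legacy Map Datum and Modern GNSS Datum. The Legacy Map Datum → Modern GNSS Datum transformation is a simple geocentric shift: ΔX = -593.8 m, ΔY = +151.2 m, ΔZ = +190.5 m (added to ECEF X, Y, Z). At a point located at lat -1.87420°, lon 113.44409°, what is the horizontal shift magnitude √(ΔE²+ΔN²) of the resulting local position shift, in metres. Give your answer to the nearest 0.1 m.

At φ = -1.87420°, λ = 113.44409°: sin φ = -0.032705, cos φ = 0.999465, sin λ = 0.917449, cos λ = -0.397854.
ΔE = −sin λ·ΔX + cos λ·ΔY = −(0.917449)·(-593.8) + (-0.397854)·(151.2) = 484.63 m.
ΔN = −sin φ cos λ·ΔX − sin φ sin λ·ΔY + cos φ·ΔZ = −(-0.032705)(-0.397854)(-593.8) − (-0.032705)(0.917449)(151.2) + (0.999465)(190.5) = 202.66 m.
Horizontal magnitude = √(ΔE² + ΔN²) = √(484.63² + 202.66²) = 525.29 m.

525.3 m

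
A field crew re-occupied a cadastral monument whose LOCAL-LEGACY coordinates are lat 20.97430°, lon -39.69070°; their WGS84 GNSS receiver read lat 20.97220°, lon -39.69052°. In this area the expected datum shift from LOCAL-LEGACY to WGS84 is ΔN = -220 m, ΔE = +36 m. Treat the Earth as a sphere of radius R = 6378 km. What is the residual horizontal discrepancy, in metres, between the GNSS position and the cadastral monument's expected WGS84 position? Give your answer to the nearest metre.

Observed coordinate differences: Δφ = -0.00210°, Δλ = +0.00018°.
Converting to metres (1° lat = 111317 m, cos φ = 0.933741): observed ΔN = -233.8 m, observed ΔE = 18.7 m.
Subtracting the expected shift leaves a residual of -233.8 − (-220) = -13.8 m north and 18.7 − (36) = -17.3 m east.
Residual distance = √((-13.8)² + (-17.3)²) = 22.1 m.

22 m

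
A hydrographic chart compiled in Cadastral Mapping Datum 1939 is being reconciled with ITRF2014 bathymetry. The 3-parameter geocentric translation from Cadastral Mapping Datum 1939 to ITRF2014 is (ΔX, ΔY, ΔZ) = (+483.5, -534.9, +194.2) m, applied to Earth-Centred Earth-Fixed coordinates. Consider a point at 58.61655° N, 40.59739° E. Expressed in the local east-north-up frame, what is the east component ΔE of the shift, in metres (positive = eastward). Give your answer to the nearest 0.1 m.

ΔE = -720.8 m

At φ = 58.61655°, λ = 40.59739°: sin φ = 0.853701, cos φ = 0.520763, sin λ = 0.650740, cos λ = 0.759301.
ΔE = −sin λ·ΔX + cos λ·ΔY = −(0.650740)·(483.5) + (0.759301)·(-534.9) = -720.78 m.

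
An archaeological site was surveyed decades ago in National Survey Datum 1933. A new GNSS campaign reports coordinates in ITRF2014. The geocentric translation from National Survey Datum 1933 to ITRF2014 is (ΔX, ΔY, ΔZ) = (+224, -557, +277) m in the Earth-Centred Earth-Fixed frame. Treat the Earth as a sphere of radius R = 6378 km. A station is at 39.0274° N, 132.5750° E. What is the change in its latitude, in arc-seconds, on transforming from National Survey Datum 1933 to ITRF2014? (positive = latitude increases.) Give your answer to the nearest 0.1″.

sin φ = 0.629692, cos φ = 0.776845, sin λ = 0.736392, cos λ = -0.676555.
North component: ΔN = −sin φ cos λ·ΔX − sin φ sin λ·ΔY + cos φ·ΔZ = −(0.629692)(-0.676555)(224) − (0.629692)(0.736392)(-557) + (0.776845)(277) = 568.90 m.
1° of latitude spans πR/180 = 111317 m, so Δφ = 568.90 / 111317 × 3600 = 18.398″.

Δφ = 18.4″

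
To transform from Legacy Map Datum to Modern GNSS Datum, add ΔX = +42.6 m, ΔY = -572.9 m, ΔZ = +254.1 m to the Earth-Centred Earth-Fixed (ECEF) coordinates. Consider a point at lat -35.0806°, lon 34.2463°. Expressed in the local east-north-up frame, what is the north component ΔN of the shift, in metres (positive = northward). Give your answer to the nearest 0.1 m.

ΔN = 42.9 m

The local north axis is (−sin φ cos λ, −sin φ sin λ, cos φ), giving ΔN = 20.239 − 185.293 + 207.941 = 42.89 m.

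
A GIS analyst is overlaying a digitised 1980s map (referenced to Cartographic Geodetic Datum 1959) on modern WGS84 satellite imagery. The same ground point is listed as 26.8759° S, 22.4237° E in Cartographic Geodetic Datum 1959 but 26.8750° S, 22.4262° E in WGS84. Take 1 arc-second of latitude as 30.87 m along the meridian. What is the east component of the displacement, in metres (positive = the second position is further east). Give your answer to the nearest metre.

Δφ = -26.8750° − -26.8759° = +0.0009°; Δλ = 22.4262° − 22.4237° = +0.0025°.
1° of latitude = 3600 × 30.87 = 111132 m.
ΔN = Δφ × 111132 = 100.0 m; ΔE = Δλ × 111132 × cos(-26.8759°) = +0.0025 × 111132 × 0.891988 = 247.8 m.

ΔE = 248 m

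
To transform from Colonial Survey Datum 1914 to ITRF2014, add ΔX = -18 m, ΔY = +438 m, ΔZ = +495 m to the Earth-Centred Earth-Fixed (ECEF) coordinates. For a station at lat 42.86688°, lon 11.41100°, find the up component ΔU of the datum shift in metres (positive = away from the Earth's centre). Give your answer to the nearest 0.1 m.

ΔU = 387.3 m

At φ = 42.86688°, λ = 11.41100°: sin φ = 0.680297, cos φ = 0.732936, sin λ = 0.197846, cos λ = 0.980233.
ΔU = cos φ cos λ·ΔX + cos φ sin λ·ΔY + sin φ·ΔZ = (0.732936)(0.980233)(-18) + (0.732936)(0.197846)(438) + (0.680297)(495) = 387.33 m.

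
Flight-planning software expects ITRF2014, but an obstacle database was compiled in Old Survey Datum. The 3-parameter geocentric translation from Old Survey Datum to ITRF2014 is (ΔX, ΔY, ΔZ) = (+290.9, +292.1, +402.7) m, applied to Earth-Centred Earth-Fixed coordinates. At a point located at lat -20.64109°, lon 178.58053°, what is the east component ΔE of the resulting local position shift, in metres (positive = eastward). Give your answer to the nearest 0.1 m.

ΔE = -299.2 m

At φ = -20.64109°, λ = 178.58053°: sin φ = -0.352513, cos φ = 0.935807, sin λ = 0.024772, cos λ = -0.999693.
ΔE = −sin λ·ΔX + cos λ·ΔY = −(0.024772)·(290.9) + (-0.999693)·(292.1) = -299.22 m.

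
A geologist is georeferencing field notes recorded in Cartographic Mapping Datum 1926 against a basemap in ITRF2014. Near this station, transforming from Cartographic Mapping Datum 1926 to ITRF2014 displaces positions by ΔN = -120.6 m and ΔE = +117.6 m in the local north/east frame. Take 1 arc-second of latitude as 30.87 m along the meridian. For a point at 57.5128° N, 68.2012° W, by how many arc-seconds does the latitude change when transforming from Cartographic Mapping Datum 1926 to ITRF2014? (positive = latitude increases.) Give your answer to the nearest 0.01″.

Δφ = -3.91″

1″ of latitude = 30.87 m, so Δφ = -120.6 / 30.87 = -3.907″.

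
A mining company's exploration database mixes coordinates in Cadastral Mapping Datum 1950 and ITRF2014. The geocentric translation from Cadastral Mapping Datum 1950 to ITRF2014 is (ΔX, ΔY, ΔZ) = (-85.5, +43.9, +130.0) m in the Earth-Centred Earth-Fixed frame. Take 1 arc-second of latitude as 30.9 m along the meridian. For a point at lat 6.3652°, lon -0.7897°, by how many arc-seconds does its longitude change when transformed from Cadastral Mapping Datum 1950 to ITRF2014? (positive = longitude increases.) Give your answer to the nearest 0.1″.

sin φ = 0.110865, cos φ = 0.993835, sin λ = -0.013782, cos λ = 0.999905.
East component: ΔE = −sin λ·ΔX + cos λ·ΔY = −(-0.013782)(-85.5) + (0.999905)(43.9) = 42.72 m.
1° of latitude spans 3600 × 30.90 = 111240 m; at latitude φ, 1° of longitude spans that × cos φ = 110554.3 m, so Δλ = 42.72 / 110554.3 × 3600 = 1.391″.

Δλ = 1.4″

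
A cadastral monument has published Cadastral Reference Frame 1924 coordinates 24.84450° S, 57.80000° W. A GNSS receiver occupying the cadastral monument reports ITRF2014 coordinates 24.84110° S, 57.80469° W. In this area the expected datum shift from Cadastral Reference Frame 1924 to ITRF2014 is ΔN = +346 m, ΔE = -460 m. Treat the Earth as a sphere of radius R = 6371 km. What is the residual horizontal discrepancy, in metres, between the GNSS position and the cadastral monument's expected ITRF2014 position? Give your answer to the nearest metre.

35 m

Observed coordinate differences: Δφ = +0.00340°, Δλ = -0.00469°.
Converting to metres (1° lat = 111195 m, cos φ = 0.907451): observed ΔN = 378.1 m, observed ΔE = -473.2 m.
Subtracting the expected shift leaves a residual of 378.1 − (346) = 32.1 m north and -473.2 − (-460) = -13.2 m east.
Residual distance = √(32.1² + (-13.2)²) = 34.7 m.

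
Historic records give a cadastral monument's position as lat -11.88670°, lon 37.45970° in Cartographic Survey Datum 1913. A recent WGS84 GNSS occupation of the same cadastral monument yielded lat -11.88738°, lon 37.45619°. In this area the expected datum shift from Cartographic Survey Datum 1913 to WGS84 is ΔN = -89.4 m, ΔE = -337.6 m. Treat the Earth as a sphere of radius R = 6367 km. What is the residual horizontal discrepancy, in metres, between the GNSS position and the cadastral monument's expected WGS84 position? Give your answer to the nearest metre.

46 m

Observed coordinate differences: Δφ = -0.00068°, Δλ = -0.00351°.
Converting to metres (1° lat = 111125 m, cos φ = 0.978557): observed ΔN = -75.6 m, observed ΔE = -381.7 m.
Subtracting the expected shift leaves a residual of -75.6 − (-89.4) = 13.8 m north and -381.7 − (-337.6) = -44.1 m east.
Residual distance = √(13.8² + (-44.1)²) = 46.2 m.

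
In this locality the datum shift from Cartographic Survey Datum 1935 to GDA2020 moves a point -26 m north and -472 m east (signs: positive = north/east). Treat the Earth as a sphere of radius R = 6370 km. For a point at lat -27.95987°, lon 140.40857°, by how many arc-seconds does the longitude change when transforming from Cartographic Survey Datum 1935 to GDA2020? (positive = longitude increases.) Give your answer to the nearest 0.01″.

At latitude -27.95987°, cos φ = 0.883276.
One radian of longitude at latitude φ spans R cos φ, so Δλ = ΔE / (R cos φ) = -472.0 / (6370000 × 0.883276) = -8.3889e-05 rad = -17.303″.

Δλ = -17.30″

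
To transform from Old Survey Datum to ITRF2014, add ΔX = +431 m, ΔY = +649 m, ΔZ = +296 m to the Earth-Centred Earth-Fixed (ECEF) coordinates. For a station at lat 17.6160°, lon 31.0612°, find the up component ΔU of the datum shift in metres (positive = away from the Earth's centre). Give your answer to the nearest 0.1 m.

ΔU = 760.6 m

The local up (radial) axis is (cos φ cos λ, cos φ sin λ, sin φ), giving ΔU = 351.889 + 319.151 + 89.580 = 760.62 m.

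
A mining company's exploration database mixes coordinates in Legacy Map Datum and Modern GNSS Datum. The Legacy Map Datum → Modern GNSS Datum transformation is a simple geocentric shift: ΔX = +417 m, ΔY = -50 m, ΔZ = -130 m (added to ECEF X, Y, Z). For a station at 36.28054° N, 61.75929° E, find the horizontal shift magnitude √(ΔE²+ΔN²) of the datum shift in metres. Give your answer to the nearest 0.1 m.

437.2 m

The local east axis at (φ, λ) is (−sin λ, cos λ, 0), so ΔE = −sin(61.75929°)·417 + cos(61.75929°)·(-50) = -391.02 m.
The local north axis is (−sin φ cos λ, −sin φ sin λ, cos φ), giving ΔN = -116.759 + 26.065 − 104.797 = -195.49 m.
Horizontal magnitude = √(ΔE² + ΔN²) = √((-391.02)² + (-195.49)²) = 437.17 m.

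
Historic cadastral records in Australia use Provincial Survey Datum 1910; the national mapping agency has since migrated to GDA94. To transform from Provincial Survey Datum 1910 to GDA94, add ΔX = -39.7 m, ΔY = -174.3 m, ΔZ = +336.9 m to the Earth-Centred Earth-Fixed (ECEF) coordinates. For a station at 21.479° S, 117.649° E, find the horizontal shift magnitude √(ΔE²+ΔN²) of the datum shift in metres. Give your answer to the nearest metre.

288 m

At φ = -21.479°, λ = 117.649°: sin φ = -0.366160, cos φ = 0.930552, sin λ = 0.885807, cos λ = -0.464054.
ΔE = −sin λ·ΔX + cos λ·ΔY = −(0.885807)·(-39.7) + (-0.464054)·(-174.3) = 116.05 m.
ΔN = −sin φ cos λ·ΔX − sin φ sin λ·ΔY + cos φ·ΔZ = −(-0.366160)(-0.464054)(-39.7) − (-0.366160)(0.885807)(-174.3) + (0.930552)(336.9) = 263.71 m.
Horizontal magnitude = √(ΔE² + ΔN²) = √(116.05² + 263.71²) = 288.12 m.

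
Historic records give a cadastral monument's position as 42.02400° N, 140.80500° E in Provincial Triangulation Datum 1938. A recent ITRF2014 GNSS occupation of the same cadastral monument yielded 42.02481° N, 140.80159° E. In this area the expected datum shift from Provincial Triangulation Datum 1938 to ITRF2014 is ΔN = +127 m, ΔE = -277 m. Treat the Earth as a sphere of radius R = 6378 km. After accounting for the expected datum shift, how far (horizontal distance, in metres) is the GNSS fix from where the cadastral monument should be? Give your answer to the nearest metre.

37 m

Observed coordinate differences: Δφ = +0.00081°, Δλ = -0.00341°.
Converting to metres (1° lat = 111317 m, cos φ = 0.742864): observed ΔN = 90.2 m, observed ΔE = -282.0 m.
Subtracting the expected shift leaves a residual of 90.2 − (127) = -36.8 m north and -282.0 − (-277) = -5.0 m east.
Residual distance = √((-36.8)² + (-5.0)²) = 37.2 m.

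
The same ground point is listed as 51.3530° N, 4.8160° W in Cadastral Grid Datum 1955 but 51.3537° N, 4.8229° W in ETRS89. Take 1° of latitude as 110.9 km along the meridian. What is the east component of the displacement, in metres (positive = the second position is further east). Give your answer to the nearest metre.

Δφ = 51.3537° − 51.3530° = +0.0007°; Δλ = -4.8229° − -4.8160° = -0.0069°.
ΔN = Δφ × 110900 = 77.6 m; ΔE = Δλ × 110900 × cos(51.3530°) = -0.0069 × 110900 × 0.624520 = -477.9 m.

ΔE = -478 m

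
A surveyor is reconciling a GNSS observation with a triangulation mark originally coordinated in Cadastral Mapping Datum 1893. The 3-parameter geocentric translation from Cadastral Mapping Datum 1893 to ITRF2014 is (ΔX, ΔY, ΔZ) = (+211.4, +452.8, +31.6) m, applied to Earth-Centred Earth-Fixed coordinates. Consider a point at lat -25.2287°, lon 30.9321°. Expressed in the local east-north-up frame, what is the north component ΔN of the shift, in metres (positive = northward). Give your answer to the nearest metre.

At φ = -25.2287°, λ = 30.9321°: sin φ = -0.426232, cos φ = 0.904614, sin λ = 0.514022, cos λ = 0.857777.
ΔN = −sin φ cos λ·ΔX − sin φ sin λ·ΔY + cos φ·ΔZ = −(-0.426232)(0.857777)(211.4) − (-0.426232)(0.514022)(452.8) + (0.904614)(31.6) = 205.08 m.

ΔN = 205 m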